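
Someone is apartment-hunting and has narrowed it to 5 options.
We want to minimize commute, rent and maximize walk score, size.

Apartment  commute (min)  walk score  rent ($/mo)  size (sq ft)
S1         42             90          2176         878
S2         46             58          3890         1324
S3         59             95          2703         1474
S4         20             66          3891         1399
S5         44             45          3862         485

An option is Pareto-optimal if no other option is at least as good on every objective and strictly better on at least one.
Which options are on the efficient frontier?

S1, S2, S3, S4

S1: not dominated (best rent).
S2: not dominated.
S3: not dominated (best walk score).
S4: not dominated (best commute).
S5: dominated by S1 (commute 42≤44, walk score 90≥45, rent 2176≤3862, size 878≥485).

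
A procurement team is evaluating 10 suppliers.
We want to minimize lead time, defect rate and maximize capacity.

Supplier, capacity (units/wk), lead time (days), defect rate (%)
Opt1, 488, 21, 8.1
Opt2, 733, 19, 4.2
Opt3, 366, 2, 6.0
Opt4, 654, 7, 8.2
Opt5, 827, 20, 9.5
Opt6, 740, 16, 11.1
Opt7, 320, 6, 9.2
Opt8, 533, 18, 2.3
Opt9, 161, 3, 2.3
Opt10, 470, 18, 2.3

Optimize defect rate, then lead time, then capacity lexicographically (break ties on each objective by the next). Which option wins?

First minimize defect rate: best is 2.3, kept {Opt8, Opt9, Opt10}.
Then minimize lead time: best is 3, kept {Opt9}.

Opt9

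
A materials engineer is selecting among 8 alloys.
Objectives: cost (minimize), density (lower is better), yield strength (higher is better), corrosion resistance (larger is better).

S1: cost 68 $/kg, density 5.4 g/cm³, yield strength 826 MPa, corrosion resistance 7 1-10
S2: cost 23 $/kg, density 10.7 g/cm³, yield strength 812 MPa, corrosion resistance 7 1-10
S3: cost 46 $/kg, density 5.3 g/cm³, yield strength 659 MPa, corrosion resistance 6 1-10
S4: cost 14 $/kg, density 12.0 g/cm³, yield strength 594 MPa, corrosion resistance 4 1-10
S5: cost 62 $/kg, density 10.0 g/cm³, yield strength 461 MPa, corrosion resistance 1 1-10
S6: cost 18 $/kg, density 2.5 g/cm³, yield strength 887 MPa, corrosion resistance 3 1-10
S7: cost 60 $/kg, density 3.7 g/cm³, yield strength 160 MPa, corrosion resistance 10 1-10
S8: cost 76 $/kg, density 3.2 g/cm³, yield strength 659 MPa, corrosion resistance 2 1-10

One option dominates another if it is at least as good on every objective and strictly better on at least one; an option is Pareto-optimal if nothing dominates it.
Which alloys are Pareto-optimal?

S1: not dominated.
S2: not dominated.
S3: not dominated.
S4: not dominated (best cost).
S5: dominated by S3 (cost 46≤62, density 5.3≤10.0, yield strength 659≥461, corrosion resistance 6≥1).
S6: not dominated (best density).
S7: not dominated (best corrosion resistance).
S8: dominated by S6 (cost 18≤76, density 2.5≤3.2, yield strength 887≥659, corrosion resistance 3≥2).

S1, S2, S3, S4, S6, S7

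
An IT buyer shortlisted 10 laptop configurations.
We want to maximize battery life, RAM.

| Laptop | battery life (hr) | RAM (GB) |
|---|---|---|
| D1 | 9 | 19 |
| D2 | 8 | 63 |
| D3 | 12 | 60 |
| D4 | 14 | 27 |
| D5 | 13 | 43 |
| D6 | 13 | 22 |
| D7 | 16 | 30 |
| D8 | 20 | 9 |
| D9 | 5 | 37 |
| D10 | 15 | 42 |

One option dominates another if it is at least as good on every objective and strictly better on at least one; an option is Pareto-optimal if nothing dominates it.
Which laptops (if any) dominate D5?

none

D1: worse on battery life (9 vs 13).
D2: worse on battery life (8 vs 13).
D3: worse on battery life (12 vs 13).
D4: worse on RAM (27 vs 43).
D6: worse on RAM (22 vs 43).
D7: worse on RAM (30 vs 43).
D8: worse on RAM (9 vs 43).
D9: worse on battery life (5 vs 13).
D10: worse on RAM (42 vs 43).
No option dominates D5.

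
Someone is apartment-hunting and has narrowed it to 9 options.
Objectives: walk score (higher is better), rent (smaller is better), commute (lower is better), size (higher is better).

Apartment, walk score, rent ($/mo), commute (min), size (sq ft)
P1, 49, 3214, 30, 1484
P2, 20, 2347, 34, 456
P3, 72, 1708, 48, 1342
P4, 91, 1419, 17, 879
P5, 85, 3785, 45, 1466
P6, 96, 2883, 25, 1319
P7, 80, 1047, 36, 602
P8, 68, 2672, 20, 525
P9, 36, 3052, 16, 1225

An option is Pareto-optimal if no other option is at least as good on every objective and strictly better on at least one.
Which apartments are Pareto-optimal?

P1: not dominated (best size).
P2: dominated by P4 (walk score 91≥20, rent 1419≤2347, commute 17≤34, size 879≥456).
P3: not dominated.
P4: not dominated.
P5: not dominated.
P6: not dominated (best walk score).
P7: not dominated (best rent).
P8: dominated by P4 (walk score 91≥68, rent 1419≤2672, commute 17≤20, size 879≥525).
P9: not dominated (best commute).

P1, P3, P4, P5, P6, P7, P9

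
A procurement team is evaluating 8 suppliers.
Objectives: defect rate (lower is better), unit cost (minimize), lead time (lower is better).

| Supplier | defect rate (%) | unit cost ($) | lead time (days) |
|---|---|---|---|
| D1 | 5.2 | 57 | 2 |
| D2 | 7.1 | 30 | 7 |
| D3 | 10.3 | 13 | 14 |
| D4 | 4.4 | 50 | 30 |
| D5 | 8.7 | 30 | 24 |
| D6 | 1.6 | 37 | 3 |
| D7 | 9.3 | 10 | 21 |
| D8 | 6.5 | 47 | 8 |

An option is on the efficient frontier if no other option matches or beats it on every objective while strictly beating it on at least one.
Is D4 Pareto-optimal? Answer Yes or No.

No

D6 vs D4: defect rate 1.6≤4.4, unit cost 37≤50, lead time 3≤30 — D6 is at least as good on every objective and strictly better on at least one, so D6 dominates D4.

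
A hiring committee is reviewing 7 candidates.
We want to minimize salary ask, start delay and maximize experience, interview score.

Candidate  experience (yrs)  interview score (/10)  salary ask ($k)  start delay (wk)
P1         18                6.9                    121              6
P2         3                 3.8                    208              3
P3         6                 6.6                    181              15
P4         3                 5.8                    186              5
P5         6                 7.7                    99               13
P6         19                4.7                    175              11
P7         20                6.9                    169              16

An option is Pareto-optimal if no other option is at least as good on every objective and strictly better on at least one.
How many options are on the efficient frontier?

6

P1: not dominated.
P2: not dominated (best start delay).
P3: dominated by P1 (experience 18≥6, interview score 6.9≥6.6, salary ask 121≤181, start delay 6≤15).
P4: not dominated.
P5: not dominated (best interview score).
P6: not dominated.
P7: not dominated (best experience).
Pareto-optimal: P1, P2, P4, P5, P6, P7 → 6.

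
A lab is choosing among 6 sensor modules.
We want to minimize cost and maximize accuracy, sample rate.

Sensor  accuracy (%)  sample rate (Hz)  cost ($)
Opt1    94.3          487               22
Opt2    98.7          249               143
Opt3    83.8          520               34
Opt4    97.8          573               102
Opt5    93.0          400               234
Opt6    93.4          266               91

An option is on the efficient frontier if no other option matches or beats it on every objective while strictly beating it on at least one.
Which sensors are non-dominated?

Opt1: not dominated (best cost).
Opt2: not dominated (best accuracy).
Opt3: not dominated.
Opt4: not dominated (best sample rate).
Opt5: dominated by Opt1 (accuracy 94.3≥93.0, sample rate 487≥400, cost 22≤234).
Opt6: dominated by Opt1 (accuracy 94.3≥93.4, sample rate 487≥266, cost 22≤91).

Opt1, Opt2, Opt3, Opt4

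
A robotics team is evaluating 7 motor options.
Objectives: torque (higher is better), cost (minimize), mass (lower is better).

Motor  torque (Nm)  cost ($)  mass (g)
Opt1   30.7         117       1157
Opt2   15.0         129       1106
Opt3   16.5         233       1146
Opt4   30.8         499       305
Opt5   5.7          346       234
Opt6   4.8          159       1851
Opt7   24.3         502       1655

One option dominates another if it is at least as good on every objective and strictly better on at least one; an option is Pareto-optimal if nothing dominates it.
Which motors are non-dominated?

Opt1, Opt2, Opt3, Opt4, Opt5

Opt1: not dominated (best cost).
Opt2: not dominated.
Opt3: not dominated.
Opt4: not dominated (best torque).
Opt5: not dominated (best mass).
Opt6: dominated by Opt1 (torque 30.7≥4.8, cost 117≤159, mass 1157≤1851).
Opt7: dominated by Opt1 (torque 30.7≥24.3, cost 117≤502, mass 1157≤1655).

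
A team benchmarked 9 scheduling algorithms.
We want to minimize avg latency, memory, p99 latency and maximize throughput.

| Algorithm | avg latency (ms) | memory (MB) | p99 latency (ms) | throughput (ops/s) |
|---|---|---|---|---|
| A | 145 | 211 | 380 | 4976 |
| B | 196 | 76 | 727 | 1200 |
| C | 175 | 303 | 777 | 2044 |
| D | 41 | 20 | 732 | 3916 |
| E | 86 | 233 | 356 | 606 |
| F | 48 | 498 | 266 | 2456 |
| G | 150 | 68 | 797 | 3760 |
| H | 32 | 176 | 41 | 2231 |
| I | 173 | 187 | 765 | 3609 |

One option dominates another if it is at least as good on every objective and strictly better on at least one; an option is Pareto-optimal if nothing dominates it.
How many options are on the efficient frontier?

5

A: not dominated (best throughput).
B: not dominated.
C: dominated by A (avg latency 145≤175, memory 211≤303, p99 latency 380≤777, throughput 4976≥2044).
D: not dominated (best memory).
E: dominated by H (avg latency 32≤86, memory 176≤233, p99 latency 41≤356, throughput 2231≥606).
F: not dominated.
G: dominated by D (avg latency 41≤150, memory 20≤68, p99 latency 732≤797, throughput 3916≥3760).
H: not dominated (best avg latency).
I: dominated by D (avg latency 41≤173, memory 20≤187, p99 latency 732≤765, throughput 3916≥3609).
Pareto-optimal: A, B, D, F, H → 5.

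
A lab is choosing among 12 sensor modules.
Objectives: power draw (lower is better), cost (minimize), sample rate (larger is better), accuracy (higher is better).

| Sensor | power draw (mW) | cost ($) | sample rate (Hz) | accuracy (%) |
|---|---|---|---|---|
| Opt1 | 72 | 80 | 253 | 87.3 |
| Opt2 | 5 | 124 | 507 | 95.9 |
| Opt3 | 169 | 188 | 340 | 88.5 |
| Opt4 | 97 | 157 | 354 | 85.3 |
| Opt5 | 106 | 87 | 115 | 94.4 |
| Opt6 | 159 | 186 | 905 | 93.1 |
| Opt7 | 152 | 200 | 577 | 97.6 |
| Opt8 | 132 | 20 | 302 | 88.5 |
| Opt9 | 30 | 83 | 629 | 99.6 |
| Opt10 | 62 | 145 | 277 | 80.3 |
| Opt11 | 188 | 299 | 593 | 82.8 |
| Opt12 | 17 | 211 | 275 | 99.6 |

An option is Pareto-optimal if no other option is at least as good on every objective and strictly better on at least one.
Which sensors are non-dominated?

Opt1, Opt2, Opt6, Opt8, Opt9, Opt12

Opt1: not dominated.
Opt2: not dominated (best power draw).
Opt3: dominated by Opt2 (power draw 5≤169, cost 124≤188, sample rate 507≥340, accuracy 95.9≥88.5).
Opt4: dominated by Opt2 (power draw 5≤97, cost 124≤157, sample rate 507≥354, accuracy 95.9≥85.3).
Opt5: dominated by Opt9 (power draw 30≤106, cost 83≤87, sample rate 629≥115, accuracy 99.6≥94.4).
Opt6: not dominated (best sample rate).
Opt7: dominated by Opt9 (power draw 30≤152, cost 83≤200, sample rate 629≥577, accuracy 99.6≥97.6).
Opt8: not dominated (best cost).
Opt9: not dominated.
Opt10: dominated by Opt2 (power draw 5≤62, cost 124≤145, sample rate 507≥277, accuracy 95.9≥80.3).
Opt11: dominated by Opt6 (power draw 159≤188, cost 186≤299, sample rate 905≥593, accuracy 93.1≥82.8).
Opt12: not dominated.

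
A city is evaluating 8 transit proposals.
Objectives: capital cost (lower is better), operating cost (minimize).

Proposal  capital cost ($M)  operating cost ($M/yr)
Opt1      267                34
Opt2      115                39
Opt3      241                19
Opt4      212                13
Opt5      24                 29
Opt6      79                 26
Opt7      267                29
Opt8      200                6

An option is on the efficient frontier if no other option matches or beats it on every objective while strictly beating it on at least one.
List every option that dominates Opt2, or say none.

Opt5, Opt6

Opt5: capital cost 24≤115, operating cost 29≤39 — dominates Opt2.
Opt6: capital cost 79≤115, operating cost 26≤39 — dominates Opt2.
Others (Opt1, Opt3, Opt4, Opt7, Opt8) are each worse than Opt2 on at least one objective.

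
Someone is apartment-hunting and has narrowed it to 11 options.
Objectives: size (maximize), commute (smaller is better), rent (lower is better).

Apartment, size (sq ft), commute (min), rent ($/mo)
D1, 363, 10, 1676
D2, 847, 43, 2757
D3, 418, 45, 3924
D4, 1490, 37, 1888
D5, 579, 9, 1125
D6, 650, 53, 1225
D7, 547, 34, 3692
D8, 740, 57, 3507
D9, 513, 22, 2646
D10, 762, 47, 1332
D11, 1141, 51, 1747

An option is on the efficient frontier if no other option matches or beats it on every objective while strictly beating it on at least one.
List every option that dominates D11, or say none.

none

D1: worse on size (363 vs 1141).
D2: worse on size (847 vs 1141).
D3: worse on size (418 vs 1141).
D4: worse on rent (1888 vs 1747).
D5: worse on size (579 vs 1141).
D6: worse on size (650 vs 1141).
D7: worse on size (547 vs 1141).
D8: worse on size (740 vs 1141).
D9: worse on size (513 vs 1141).
D10: worse on size (762 vs 1141).
No option dominates D11.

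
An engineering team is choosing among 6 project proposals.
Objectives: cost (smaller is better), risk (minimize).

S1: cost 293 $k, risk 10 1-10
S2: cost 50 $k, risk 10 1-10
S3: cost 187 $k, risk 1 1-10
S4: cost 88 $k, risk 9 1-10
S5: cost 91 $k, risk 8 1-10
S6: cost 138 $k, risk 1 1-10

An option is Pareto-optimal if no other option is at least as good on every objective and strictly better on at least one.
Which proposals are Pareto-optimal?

S2, S4, S5, S6

S1: dominated by S2 (cost 50≤293, risk 10≤10).
S2: not dominated (best cost).
S3: dominated by S6 (cost 138≤187, risk 1≤1).
S4: not dominated.
S5: not dominated.
S6: not dominated.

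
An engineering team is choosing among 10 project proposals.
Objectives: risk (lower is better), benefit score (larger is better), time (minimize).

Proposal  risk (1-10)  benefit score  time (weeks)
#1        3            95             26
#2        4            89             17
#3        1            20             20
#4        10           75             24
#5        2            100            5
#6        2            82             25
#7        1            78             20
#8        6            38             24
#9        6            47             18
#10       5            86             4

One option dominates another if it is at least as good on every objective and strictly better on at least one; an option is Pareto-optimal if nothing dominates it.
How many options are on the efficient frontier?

3

#1: dominated by #5 (risk 2≤3, benefit score 100≥95, time 5≤26).
#2: dominated by #5 (risk 2≤4, benefit score 100≥89, time 5≤17).
#3: dominated by #7 (risk 1≤1, benefit score 78≥20, time 20≤20).
#4: dominated by #2 (risk 4≤10, benefit score 89≥75, time 17≤24).
#5: not dominated (best benefit score).
#6: dominated by #5 (risk 2≤2, benefit score 100≥82, time 5≤25).
#7: not dominated.
#8: dominated by #2 (risk 4≤6, benefit score 89≥38, time 17≤24).
#9: dominated by #2 (risk 4≤6, benefit score 89≥47, time 17≤18).
#10: not dominated (best time).
Pareto-optimal: #5, #7, #10 → 3.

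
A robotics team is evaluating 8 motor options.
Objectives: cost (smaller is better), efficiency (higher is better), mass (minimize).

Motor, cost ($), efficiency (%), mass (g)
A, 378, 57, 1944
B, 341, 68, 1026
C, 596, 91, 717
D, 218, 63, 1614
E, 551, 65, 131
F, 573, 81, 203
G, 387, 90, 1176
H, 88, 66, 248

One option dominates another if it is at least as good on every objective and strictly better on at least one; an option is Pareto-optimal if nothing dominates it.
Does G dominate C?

G vs C: G is worse on efficiency (90 vs 91), so it does not dominate C.

No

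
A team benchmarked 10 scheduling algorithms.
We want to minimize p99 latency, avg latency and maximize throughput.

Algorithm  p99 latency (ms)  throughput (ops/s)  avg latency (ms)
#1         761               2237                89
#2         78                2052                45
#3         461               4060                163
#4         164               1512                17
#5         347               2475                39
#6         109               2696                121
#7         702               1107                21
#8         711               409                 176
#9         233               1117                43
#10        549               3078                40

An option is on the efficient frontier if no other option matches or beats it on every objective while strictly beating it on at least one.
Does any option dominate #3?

#1: worse on p99 latency (761 vs 461).
#2: worse on throughput (2052 vs 4060).
#4: worse on throughput (1512 vs 4060).
#5: worse on throughput (2475 vs 4060).
#6: worse on throughput (2696 vs 4060).
#7: worse on p99 latency (702 vs 461).
#8: worse on p99 latency (711 vs 461).
#9: worse on throughput (1117 vs 4060).
#10: worse on p99 latency (549 vs 461).
No option is at least as good as #3 on every objective and strictly better on one.

No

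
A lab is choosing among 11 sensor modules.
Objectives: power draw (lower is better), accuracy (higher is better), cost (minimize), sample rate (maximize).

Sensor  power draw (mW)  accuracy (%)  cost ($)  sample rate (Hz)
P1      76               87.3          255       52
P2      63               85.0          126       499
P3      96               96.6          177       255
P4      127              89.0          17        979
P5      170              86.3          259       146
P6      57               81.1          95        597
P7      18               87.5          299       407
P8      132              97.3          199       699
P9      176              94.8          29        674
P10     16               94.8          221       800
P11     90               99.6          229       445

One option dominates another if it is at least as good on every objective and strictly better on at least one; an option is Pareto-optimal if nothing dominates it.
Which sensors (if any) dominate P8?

P1: worse on accuracy (87.3 vs 97.3).
P2: worse on accuracy (85.0 vs 97.3).
P3: worse on accuracy (96.6 vs 97.3).
P4: worse on accuracy (89.0 vs 97.3).
P5: worse on power draw (170 vs 132).
P6: worse on accuracy (81.1 vs 97.3).
P7: worse on accuracy (87.5 vs 97.3).
P9: worse on power draw (176 vs 132).
P10: worse on accuracy (94.8 vs 97.3).
P11: worse on cost (229 vs 199).
No option dominates P8.

none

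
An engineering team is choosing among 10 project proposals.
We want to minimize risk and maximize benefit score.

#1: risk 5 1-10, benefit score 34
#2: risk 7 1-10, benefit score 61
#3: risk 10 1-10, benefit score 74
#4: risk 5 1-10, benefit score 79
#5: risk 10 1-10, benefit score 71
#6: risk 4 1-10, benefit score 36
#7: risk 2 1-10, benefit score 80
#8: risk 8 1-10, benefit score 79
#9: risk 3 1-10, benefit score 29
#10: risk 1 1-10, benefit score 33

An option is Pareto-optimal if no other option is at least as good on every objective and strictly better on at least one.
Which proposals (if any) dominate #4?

#7: risk 2≤5, benefit score 80≥79 — dominates #4.
Others (#1, #2, #3, #5, #6, #8, #9, #10) are each worse than #4 on at least one objective.

#7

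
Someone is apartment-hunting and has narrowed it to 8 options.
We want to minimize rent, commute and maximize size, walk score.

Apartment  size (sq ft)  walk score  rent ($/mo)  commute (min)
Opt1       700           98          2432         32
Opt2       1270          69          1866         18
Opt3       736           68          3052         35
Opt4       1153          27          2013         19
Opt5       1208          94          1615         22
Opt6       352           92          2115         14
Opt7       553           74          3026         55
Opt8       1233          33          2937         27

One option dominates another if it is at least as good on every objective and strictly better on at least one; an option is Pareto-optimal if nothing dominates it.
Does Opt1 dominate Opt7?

Opt1 vs Opt7: size 700≥553, walk score 98≥74, rent 2432≤3026, commute 32≤55 — Opt1 is at least as good on every objective with at least one strict improvement.

Yes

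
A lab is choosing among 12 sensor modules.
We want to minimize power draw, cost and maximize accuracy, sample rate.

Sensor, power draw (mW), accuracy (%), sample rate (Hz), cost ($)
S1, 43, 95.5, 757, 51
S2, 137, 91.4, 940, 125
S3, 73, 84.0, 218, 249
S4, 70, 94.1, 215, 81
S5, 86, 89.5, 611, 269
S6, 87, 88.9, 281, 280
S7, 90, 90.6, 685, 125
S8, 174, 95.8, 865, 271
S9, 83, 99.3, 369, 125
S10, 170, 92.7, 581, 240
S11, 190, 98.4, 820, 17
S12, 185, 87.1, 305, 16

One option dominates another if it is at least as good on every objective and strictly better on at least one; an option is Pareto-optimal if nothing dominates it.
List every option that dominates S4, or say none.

S1: power draw 43≤70, accuracy 95.5≥94.1, sample rate 757≥215, cost 51≤81 — dominates S4.
Others (S2, S3, S5, S6, S7, S8, S9, S10, S11, S12) are each worse than S4 on at least one objective.

S1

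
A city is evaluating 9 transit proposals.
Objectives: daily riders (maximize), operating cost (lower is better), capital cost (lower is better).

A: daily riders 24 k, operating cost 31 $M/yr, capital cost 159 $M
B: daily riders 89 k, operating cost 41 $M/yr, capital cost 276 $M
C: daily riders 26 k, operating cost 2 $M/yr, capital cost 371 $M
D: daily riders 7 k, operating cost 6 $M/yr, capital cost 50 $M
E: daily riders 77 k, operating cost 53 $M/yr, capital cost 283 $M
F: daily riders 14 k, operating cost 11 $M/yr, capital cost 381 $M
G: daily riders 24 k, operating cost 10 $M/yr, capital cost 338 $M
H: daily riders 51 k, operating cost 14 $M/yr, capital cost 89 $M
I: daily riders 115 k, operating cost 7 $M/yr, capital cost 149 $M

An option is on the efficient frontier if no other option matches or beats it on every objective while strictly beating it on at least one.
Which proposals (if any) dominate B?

I

I: daily riders 115≥89, operating cost 7≤41, capital cost 149≤276 — dominates B.
Others (A, C, D, E, F, G, H) are each worse than B on at least one objective.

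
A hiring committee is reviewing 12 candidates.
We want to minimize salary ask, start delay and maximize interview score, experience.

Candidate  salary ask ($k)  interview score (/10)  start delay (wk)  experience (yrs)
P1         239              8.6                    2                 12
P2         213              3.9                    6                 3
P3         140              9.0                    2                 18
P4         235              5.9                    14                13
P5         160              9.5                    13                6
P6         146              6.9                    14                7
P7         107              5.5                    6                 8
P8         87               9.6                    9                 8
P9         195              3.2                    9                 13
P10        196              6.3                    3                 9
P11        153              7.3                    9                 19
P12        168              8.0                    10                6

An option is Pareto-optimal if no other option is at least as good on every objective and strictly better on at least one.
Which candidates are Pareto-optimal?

P3, P7, P8, P11

P1: dominated by P3 (salary ask 140≤239, interview score 9.0≥8.6, start delay 2≤2, experience 18≥12).
P2: dominated by P3 (salary ask 140≤213, interview score 9.0≥3.9, start delay 2≤6, experience 18≥3).
P3: not dominated.
P4: dominated by P3 (salary ask 140≤235, interview score 9.0≥5.9, start delay 2≤14, experience 18≥13).
P5: dominated by P8 (salary ask 87≤160, interview score 9.6≥9.5, start delay 9≤13, experience 8≥6).
P6: dominated by P3 (salary ask 140≤146, interview score 9.0≥6.9, start delay 2≤14, experience 18≥7).
P7: not dominated.
P8: not dominated (best salary ask).
P9: dominated by P3 (salary ask 140≤195, interview score 9.0≥3.2, start delay 2≤9, experience 18≥13).
P10: dominated by P3 (salary ask 140≤196, interview score 9.0≥6.3, start delay 2≤3, experience 18≥9).
P11: not dominated (best experience).
P12: dominated by P3 (salary ask 140≤168, interview score 9.0≥8.0, start delay 2≤10, experience 18≥6).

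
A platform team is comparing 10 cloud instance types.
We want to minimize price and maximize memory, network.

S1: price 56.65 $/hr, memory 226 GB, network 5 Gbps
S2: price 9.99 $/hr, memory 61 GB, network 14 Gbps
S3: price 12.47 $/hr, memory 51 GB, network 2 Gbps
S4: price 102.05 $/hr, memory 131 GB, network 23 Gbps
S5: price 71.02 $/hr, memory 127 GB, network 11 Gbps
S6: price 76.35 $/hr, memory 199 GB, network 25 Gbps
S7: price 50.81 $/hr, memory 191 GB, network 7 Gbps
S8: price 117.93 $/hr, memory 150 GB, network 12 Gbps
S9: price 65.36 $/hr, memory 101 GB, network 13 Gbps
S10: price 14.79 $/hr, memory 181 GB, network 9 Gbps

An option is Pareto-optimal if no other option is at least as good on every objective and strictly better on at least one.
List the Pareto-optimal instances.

S1, S2, S5, S6, S7, S9, S10

S1: not dominated (best memory).
S2: not dominated (best price).
S3: dominated by S2 (price 9.99≤12.47, memory 61≥51, network 14≥2).
S4: dominated by S6 (price 76.35≤102.05, memory 199≥131, network 25≥23).
S5: not dominated.
S6: not dominated (best network).
S7: not dominated.
S8: dominated by S6 (price 76.35≤117.93, memory 199≥150, network 25≥12).
S9: not dominated.
S10: not dominated.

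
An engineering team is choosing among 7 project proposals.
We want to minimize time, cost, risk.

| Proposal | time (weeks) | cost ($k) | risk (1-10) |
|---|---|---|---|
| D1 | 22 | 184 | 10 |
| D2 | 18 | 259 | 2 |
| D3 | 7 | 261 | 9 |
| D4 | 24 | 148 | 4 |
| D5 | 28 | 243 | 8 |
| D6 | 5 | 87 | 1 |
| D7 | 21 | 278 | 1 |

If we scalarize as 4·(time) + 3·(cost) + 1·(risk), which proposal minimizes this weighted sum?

D6

D1: 4·22 + 3·184 + 1·10 = 650
D2: 4·18 + 3·259 + 1·2 = 851
D3: 4·7 + 3·261 + 1·9 = 820
D4: 4·24 + 3·148 + 1·4 = 544
D5: 4·28 + 3·243 + 1·8 = 849
D6: 4·5 + 3·87 + 1·1 = 282
D7: 4·21 + 3·278 + 1·1 = 919
Lowest: D6 at 282.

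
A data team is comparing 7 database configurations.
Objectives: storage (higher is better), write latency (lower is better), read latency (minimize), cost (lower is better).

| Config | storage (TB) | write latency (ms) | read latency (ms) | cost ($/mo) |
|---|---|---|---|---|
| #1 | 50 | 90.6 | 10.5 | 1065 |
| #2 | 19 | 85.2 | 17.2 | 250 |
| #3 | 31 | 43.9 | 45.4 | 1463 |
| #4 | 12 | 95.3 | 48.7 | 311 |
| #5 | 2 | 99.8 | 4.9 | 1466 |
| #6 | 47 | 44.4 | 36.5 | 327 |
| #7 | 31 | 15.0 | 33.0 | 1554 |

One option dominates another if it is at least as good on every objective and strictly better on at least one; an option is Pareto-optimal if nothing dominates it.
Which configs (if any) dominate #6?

#1: worse on write latency (90.6 vs 44.4).
#2: worse on storage (19 vs 47).
#3: worse on storage (31 vs 47).
#4: worse on storage (12 vs 47).
#5: worse on storage (2 vs 47).
#7: worse on storage (31 vs 47).
No option dominates #6.

none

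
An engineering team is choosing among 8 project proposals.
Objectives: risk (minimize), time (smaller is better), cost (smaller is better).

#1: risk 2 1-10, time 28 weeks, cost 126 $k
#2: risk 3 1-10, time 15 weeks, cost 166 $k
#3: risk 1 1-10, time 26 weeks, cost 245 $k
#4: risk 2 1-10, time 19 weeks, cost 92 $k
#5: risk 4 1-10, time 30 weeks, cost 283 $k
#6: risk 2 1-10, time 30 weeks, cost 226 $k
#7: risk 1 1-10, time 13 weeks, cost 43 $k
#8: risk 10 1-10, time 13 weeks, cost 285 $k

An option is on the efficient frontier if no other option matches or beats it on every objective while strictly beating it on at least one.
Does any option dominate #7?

#1: worse on risk (2 vs 1).
#2: worse on risk (3 vs 1).
#3: worse on time (26 vs 13).
#4: worse on risk (2 vs 1).
#5: worse on risk (4 vs 1).
#6: worse on risk (2 vs 1).
#8: worse on risk (10 vs 1).
No option is at least as good as #7 on every objective and strictly better on one.

No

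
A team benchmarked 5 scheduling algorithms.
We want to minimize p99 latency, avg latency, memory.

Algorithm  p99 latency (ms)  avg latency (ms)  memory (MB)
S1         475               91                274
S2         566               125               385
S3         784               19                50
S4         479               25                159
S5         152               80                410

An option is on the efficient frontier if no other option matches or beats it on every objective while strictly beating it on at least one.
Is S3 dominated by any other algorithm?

No

S1: worse on avg latency (91 vs 19).
S2: worse on avg latency (125 vs 19).
S4: worse on avg latency (25 vs 19).
S5: worse on avg latency (80 vs 19).
No option is at least as good as S3 on every objective and strictly better on one.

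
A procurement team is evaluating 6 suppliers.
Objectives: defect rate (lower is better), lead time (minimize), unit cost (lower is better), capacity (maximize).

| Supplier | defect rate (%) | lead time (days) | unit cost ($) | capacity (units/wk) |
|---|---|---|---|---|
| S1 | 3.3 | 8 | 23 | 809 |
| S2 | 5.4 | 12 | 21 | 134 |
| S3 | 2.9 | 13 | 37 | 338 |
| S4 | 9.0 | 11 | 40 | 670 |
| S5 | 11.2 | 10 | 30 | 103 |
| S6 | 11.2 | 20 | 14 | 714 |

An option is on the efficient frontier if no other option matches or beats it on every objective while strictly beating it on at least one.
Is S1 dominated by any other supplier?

S2: worse on defect rate (5.4 vs 3.3).
S3: worse on lead time (13 vs 8).
S4: worse on defect rate (9.0 vs 3.3).
S5: worse on defect rate (11.2 vs 3.3).
S6: worse on defect rate (11.2 vs 3.3).
No option is at least as good as S1 on every objective and strictly better on one.

No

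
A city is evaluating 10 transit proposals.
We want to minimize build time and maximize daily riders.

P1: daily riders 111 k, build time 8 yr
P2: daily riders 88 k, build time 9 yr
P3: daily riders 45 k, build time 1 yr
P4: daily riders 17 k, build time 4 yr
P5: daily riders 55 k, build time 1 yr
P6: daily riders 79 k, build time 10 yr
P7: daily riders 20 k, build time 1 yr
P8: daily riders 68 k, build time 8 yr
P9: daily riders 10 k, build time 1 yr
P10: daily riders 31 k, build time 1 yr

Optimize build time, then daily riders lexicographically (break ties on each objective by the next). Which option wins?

P5

First minimize build time: best is 1, kept {P3, P5, P7, P9, P10}.
Then maximize daily riders: best is 55, kept {P5}.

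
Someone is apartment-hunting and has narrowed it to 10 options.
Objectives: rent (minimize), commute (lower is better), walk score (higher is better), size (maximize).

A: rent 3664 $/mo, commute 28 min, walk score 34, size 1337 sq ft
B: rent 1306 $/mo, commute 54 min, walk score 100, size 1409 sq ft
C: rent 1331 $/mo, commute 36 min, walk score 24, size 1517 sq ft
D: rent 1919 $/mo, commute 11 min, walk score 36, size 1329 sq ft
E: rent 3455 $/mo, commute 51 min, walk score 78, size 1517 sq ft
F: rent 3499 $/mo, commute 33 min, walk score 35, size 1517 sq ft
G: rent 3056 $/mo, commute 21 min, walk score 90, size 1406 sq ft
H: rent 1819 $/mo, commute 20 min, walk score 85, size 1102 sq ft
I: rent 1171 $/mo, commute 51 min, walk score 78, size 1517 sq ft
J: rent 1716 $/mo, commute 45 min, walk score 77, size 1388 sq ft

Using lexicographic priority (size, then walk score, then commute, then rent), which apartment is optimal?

I

First maximize size: best is 1517, kept {C, E, F, I}.
Then maximize walk score: best is 78, kept {E, I}.
Then minimize commute: best is 51, kept {E, I}.
Then minimize rent: best is 1171, kept {I}.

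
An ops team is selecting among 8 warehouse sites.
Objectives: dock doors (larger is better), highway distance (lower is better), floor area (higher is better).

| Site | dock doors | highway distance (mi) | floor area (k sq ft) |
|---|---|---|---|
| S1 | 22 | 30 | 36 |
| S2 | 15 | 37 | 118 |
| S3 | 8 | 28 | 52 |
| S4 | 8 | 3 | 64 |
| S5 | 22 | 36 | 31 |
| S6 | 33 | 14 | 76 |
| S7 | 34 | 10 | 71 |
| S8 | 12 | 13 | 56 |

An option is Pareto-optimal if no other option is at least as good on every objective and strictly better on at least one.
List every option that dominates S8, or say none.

S7: dock doors 34≥12, highway distance 10≤13, floor area 71≥56 — dominates S8.
Others (S1, S2, S3, S4, S5, S6) are each worse than S8 on at least one objective.

S7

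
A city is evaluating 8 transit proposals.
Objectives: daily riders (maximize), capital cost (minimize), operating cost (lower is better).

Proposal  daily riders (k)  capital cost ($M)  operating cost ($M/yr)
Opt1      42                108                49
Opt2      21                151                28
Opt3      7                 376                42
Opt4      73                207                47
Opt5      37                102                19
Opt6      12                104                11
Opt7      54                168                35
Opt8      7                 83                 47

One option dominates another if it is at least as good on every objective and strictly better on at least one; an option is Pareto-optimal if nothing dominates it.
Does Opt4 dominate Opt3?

No

Opt4 vs Opt3: Opt4 is worse on operating cost (47 vs 42), so it does not dominate Opt3.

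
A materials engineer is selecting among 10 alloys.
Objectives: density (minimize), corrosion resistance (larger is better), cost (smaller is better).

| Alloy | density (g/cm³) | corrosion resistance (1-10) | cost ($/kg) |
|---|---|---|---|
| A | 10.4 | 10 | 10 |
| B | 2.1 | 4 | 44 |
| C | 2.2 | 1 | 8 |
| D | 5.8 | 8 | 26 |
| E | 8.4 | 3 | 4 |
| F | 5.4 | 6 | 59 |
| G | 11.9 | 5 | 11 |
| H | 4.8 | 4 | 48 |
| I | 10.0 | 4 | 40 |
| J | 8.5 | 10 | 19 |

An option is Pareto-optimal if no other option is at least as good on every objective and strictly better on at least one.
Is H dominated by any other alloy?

B vs H: density 2.1≤4.8, corrosion resistance 4≥4, cost 44≤48 — B is at least as good on every objective and strictly better on at least one, so B dominates H.

Yes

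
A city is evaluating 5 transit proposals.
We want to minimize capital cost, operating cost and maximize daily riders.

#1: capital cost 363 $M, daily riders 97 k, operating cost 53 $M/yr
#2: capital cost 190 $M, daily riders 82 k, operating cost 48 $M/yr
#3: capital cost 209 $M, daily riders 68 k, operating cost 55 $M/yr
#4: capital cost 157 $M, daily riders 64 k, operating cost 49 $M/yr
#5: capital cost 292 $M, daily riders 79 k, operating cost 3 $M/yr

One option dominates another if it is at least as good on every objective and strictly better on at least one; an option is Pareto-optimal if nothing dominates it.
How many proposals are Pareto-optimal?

4

#1: not dominated (best daily riders).
#2: not dominated.
#3: dominated by #2 (capital cost 190≤209, daily riders 82≥68, operating cost 48≤55).
#4: not dominated (best capital cost).
#5: not dominated (best operating cost).
Pareto-optimal: #1, #2, #4, #5 → 4.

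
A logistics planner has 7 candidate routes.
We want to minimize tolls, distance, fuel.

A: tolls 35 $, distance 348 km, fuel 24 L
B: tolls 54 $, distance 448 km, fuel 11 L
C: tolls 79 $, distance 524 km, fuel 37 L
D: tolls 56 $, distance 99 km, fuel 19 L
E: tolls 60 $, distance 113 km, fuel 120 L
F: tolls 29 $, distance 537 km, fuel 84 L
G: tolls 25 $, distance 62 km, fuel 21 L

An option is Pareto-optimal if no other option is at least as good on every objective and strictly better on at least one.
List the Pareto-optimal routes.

A: dominated by G (tolls 25≤35, distance 62≤348, fuel 21≤24).
B: not dominated (best fuel).
C: dominated by A (tolls 35≤79, distance 348≤524, fuel 24≤37).
D: not dominated.
E: dominated by D (tolls 56≤60, distance 99≤113, fuel 19≤120).
F: dominated by G (tolls 25≤29, distance 62≤537, fuel 21≤84).
G: not dominated (best tolls).

B, D, G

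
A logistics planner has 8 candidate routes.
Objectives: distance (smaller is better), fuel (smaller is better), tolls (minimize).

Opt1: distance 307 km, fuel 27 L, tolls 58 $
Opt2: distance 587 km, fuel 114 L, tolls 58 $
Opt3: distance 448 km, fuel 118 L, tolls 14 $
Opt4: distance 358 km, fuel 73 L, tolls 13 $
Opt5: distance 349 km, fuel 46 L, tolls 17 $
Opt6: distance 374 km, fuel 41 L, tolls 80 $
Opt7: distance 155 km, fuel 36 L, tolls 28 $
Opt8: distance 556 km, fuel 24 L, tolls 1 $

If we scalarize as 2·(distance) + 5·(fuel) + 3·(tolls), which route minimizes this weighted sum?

Opt7

Opt1: 2·307 + 5·27 + 3·58 = 923
Opt2: 2·587 + 5·114 + 3·58 = 1918
Opt3: 2·448 + 5·118 + 3·14 = 1528
Opt4: 2·358 + 5·73 + 3·13 = 1120
Opt5: 2·349 + 5·46 + 3·17 = 979
Opt6: 2·374 + 5·41 + 3·80 = 1193
Opt7: 2·155 + 5·36 + 3·28 = 574
Opt8: 2·556 + 5·24 + 3·1 = 1235
Lowest: Opt7 at 574.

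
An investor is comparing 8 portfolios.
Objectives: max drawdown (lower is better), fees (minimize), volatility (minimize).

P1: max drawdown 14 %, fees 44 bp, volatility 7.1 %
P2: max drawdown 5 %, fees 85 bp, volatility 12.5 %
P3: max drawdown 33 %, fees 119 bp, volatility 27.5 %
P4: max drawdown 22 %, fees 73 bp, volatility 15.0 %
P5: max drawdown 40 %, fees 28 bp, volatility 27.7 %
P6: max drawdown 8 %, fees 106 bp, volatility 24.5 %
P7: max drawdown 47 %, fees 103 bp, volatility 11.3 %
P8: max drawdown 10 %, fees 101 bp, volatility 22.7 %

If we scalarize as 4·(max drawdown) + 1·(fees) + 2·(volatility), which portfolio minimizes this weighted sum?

P1: 4·14 + 1·44 + 2·7.1 = 114.2
P2: 4·5 + 1·85 + 2·12.5 = 130.0
P3: 4·33 + 1·119 + 2·27.5 = 306.0
P4: 4·22 + 1·73 + 2·15.0 = 191.0
P5: 4·40 + 1·28 + 2·27.7 = 243.4
P6: 4·8 + 1·106 + 2·24.5 = 187.0
P7: 4·47 + 1·103 + 2·11.3 = 313.6
P8: 4·10 + 1·101 + 2·22.7 = 186.4
Lowest: P1 at 114.2.

P1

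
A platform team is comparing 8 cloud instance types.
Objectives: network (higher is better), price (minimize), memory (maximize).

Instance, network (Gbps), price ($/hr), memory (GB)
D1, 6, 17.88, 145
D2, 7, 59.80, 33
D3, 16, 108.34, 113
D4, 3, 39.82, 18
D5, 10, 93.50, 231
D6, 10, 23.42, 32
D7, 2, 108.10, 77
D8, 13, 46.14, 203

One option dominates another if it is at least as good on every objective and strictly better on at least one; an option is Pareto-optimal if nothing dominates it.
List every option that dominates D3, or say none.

D1: worse on network (6 vs 16).
D2: worse on network (7 vs 16).
D4: worse on network (3 vs 16).
D5: worse on network (10 vs 16).
D6: worse on network (10 vs 16).
D7: worse on network (2 vs 16).
D8: worse on network (13 vs 16).
No option dominates D3.

none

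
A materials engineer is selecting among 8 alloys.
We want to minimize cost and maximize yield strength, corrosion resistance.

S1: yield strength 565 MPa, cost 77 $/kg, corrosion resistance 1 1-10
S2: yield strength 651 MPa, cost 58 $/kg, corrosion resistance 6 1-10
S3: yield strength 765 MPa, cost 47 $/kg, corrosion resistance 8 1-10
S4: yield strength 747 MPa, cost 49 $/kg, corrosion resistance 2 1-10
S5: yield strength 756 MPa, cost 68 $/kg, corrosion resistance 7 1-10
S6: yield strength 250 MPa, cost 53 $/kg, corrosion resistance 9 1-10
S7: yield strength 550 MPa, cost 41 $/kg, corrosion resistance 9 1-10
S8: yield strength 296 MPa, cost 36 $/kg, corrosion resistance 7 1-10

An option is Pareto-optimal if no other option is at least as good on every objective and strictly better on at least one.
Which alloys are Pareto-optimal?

S1: dominated by S2 (yield strength 651≥565, cost 58≤77, corrosion resistance 6≥1).
S2: dominated by S3 (yield strength 765≥651, cost 47≤58, corrosion resistance 8≥6).
S3: not dominated (best yield strength).
S4: dominated by S3 (yield strength 765≥747, cost 47≤49, corrosion resistance 8≥2).
S5: dominated by S3 (yield strength 765≥756, cost 47≤68, corrosion resistance 8≥7).
S6: dominated by S7 (yield strength 550≥250, cost 41≤53, corrosion resistance 9≥9).
S7: not dominated.
S8: not dominated (best cost).

S3, S7, S8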